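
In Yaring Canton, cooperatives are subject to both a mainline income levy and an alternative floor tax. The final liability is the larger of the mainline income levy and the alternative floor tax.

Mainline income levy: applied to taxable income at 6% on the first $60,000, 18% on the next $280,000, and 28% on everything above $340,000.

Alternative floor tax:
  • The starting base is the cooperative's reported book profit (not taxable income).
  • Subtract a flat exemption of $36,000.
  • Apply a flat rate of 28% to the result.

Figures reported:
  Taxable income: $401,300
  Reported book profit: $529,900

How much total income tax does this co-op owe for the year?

Mainline income levy:
  $60,000 × 6% = $3,600
  $280,000 × 18% = $50,400
  $61,300 × 28% = $17,164
  → $71,164

Alternative floor tax:
  Base (reported book profit): $529,900
  Less exemption $36,000 → base $493,900
  $493,900 × 28% = $138,292

$138,292 > $71,164, so the alternative floor tax is the binding amount.

$138,292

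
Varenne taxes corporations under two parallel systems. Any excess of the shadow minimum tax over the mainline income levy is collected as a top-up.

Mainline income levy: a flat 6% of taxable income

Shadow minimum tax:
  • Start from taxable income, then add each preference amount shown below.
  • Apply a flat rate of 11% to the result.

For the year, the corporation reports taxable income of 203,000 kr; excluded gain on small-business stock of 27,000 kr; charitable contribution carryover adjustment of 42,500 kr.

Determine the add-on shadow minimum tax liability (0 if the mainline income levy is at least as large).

Shadow minimum tax:
  Adjusted income: 203,000 kr + 27,000 kr + 42,500 kr = 272,500 kr
  272,500 kr × 11% = 29,975 kr

Mainline income levy:
  203,000 kr × 6% = 12,180 kr

Excess of shadow minimum tax over mainline income levy: 29,975 kr − 12,180 kr = 17,795 kr.

17,795 kr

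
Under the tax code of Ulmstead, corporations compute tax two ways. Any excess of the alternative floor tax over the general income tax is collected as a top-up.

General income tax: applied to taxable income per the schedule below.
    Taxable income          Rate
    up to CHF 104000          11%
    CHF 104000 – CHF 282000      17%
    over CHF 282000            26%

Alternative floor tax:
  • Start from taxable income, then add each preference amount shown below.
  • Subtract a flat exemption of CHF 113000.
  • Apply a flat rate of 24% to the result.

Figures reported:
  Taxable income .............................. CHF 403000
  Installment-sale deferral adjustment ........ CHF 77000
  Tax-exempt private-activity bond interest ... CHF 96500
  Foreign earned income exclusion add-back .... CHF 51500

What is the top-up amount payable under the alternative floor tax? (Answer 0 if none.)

Alternative floor tax:
  Adjusted income: CHF 403000 + CHF 77000 + CHF 96500 + CHF 51500 = CHF 628000
  Less exemption CHF 113000 → base CHF 515000
  CHF 515000 × 24% = CHF 123600

General income tax:
  CHF 104000 × 11% = CHF 11440
  CHF 178000 × 17% = CHF 30260
  CHF 121000 × 26% = CHF 31460
  → CHF 73160

Excess of alternative floor tax over general income tax: CHF 123600 − CHF 73160 = CHF 50440.

CHF 50440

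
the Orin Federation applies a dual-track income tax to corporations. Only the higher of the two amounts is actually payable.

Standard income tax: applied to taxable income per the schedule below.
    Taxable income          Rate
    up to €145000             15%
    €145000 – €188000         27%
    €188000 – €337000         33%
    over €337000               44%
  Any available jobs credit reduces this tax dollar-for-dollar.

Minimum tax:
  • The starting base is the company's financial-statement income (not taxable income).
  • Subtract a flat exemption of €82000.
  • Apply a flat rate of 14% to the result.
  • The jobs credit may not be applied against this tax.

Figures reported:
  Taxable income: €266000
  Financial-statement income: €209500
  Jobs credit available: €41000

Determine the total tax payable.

€18100

Standard income tax:
  €145000 × 15% = €21750
  €43000 × 27% = €11610
  €78000 × 33% = €25740
  → €59100
  Less jobs credit €41000 → €18100

Minimum tax:
  Base (financial-statement income): €209500
  Less exemption €82000 → base €127500
  €127500 × 14% = €17850

€18100 > €17850, so the standard income tax governs.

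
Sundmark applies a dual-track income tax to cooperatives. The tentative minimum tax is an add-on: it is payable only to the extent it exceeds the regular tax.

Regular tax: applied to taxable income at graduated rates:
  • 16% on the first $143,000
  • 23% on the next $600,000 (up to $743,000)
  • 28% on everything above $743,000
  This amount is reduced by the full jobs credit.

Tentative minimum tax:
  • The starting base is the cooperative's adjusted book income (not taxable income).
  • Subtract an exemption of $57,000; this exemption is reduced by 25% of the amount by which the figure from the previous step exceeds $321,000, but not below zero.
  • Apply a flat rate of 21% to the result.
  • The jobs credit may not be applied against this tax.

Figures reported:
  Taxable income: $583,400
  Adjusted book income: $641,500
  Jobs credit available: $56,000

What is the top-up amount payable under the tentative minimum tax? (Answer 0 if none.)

$66,543

Regular tax:
  $143,000 × 16% = $22,880
  $440,400 × 23% = $101,292
  → $124,172
  Less jobs credit $56,000 → $68,172

Tentative minimum tax:
  Base (adjusted book income): $641,500
  Exemption: 25% × ($641,500 − $321,000) = $80,125 ≥ $57,000, so the exemption is fully phased out
  Base: $641,500 − $0 = $641,500
  $641,500 × 21% = $134,715

Excess of tentative minimum tax over regular tax: $134,715 − $68,172 = $66,543.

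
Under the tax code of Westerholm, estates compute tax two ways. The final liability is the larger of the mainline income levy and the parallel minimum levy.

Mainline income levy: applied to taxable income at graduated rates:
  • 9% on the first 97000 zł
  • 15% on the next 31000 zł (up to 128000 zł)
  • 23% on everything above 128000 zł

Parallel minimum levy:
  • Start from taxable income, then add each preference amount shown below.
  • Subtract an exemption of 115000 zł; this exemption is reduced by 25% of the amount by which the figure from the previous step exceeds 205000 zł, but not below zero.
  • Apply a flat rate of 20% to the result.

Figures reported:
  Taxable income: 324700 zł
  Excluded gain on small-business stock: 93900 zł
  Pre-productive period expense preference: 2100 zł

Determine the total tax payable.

Parallel minimum levy:
  Adjusted income: 324700 zł + 93900 zł + 2100 zł = 420700 zł
  Exemption: 115000 zł − 25% × (420700 zł − 205000 zł) = 115000 zł − 53925 zł = 61075 zł
  Base: 420700 zł − 61075 zł = 359625 zł
  359625 zł × 20% = 71925 zł

Mainline income levy:
  97000 zł × 9% = 8730 zł
  31000 zł × 15% = 4650 zł
  196700 zł × 23% = 45241 zł
  → 58621 zł

71925 zł > 58621 zł, so the parallel minimum levy is the binding amount.

71925 zł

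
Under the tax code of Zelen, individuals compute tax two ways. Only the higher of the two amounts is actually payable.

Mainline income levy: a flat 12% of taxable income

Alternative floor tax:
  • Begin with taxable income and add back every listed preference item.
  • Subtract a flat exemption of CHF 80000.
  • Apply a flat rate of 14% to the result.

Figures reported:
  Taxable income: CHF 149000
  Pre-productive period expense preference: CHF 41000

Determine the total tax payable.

CHF 17880

Alternative floor tax:
  Adjusted income: CHF 149000 + CHF 41000 = CHF 190000
  Less exemption CHF 80000 → base CHF 110000
  CHF 110000 × 14% = CHF 15400

Mainline income levy:
  CHF 149000 × 12% = CHF 17880

CHF 17880 > CHF 15400, so the mainline income levy governs.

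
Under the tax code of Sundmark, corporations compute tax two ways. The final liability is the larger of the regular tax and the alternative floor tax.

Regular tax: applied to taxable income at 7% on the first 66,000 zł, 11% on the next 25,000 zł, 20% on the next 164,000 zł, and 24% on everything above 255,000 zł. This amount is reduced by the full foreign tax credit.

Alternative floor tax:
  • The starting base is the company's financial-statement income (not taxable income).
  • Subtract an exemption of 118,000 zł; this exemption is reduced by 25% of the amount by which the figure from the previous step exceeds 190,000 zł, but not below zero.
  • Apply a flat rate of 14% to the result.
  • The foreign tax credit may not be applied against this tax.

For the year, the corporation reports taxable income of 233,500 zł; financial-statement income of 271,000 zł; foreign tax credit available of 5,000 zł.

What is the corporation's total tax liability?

30,870 zł

Regular tax:
  66,000 zł × 7% = 4,620 zł
  25,000 zł × 11% = 2,750 zł
  142,500 zł × 20% = 28,500 zł
  → 35,870 zł
  Less foreign tax credit 5,000 zł → 30,870 zł

Alternative floor tax:
  Base (financial-statement income): 271,000 zł
  Exemption: 118,000 zł − 25% × (271,000 zł − 190,000 zł) = 118,000 zł − 20,250 zł = 97,750 zł
  Base: 271,000 zł − 97,750 zł = 173,250 zł
  173,250 zł × 14% = 24,255 zł

30,870 zł > 24,255 zł, so the regular tax governs.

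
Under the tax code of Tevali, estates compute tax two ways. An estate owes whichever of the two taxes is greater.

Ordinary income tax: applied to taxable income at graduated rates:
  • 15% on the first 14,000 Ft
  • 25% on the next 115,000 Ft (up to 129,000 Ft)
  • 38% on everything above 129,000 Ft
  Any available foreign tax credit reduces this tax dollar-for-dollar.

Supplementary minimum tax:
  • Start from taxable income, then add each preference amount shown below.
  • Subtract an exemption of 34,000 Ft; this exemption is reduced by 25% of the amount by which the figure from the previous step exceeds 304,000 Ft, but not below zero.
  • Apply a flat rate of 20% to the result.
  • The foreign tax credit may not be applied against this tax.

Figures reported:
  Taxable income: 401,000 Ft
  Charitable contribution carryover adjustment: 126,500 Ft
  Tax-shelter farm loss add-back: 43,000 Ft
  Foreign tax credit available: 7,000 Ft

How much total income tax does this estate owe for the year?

127,210 Ft

Supplementary minimum tax:
  Adjusted income: 401,000 Ft + 126,500 Ft + 43,000 Ft = 570,500 Ft
  Exemption: 25% × (570,500 Ft − 304,000 Ft) = 66,625 Ft ≥ 34,000 Ft, so the exemption is fully phased out
  Base: 570,500 Ft − 0 Ft = 570,500 Ft
  570,500 Ft × 20% = 114,100 Ft

Ordinary income tax:
  14,000 Ft × 15% = 2,100 Ft
  115,000 Ft × 25% = 28,750 Ft
  272,000 Ft × 38% = 103,360 Ft
  → 134,210 Ft
  Less foreign tax credit 7,000 Ft → 127,210 Ft

127,210 Ft > 114,100 Ft, so the ordinary income tax governs.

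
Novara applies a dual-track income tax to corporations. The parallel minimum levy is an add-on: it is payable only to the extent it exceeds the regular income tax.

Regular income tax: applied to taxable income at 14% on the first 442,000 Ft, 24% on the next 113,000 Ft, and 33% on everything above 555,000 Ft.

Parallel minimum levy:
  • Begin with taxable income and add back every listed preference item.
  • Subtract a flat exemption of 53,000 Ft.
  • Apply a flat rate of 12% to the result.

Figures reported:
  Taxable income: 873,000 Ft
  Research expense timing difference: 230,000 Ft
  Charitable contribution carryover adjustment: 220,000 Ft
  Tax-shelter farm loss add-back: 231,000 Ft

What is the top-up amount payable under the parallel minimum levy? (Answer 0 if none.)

0 Ft

Regular income tax:
  442,000 Ft × 14% = 61,880 Ft
  113,000 Ft × 24% = 27,120 Ft
  318,000 Ft × 33% = 104,940 Ft
  → 193,940 Ft

Parallel minimum levy:
  Adjusted income: 873,000 Ft + 230,000 Ft + 220,000 Ft + 231,000 Ft = 1,554,000 Ft
  Less exemption 53,000 Ft → base 1,501,000 Ft
  1,501,000 Ft × 12% = 180,120 Ft

180,120 Ft ≤ 193,940 Ft, so no add-on is due.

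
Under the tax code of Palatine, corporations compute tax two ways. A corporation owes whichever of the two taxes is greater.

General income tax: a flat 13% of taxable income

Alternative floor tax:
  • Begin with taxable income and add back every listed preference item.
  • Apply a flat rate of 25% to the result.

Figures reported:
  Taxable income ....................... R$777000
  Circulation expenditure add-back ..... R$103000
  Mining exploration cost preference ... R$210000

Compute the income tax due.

General income tax:
  R$777000 × 13% = R$101010

Alternative floor tax:
  Adjusted income: R$777000 + R$103000 + R$210000 = R$1090000
  R$1090000 × 25% = R$272500

R$272500 > R$101010, so the alternative floor tax is the binding amount.

R$272500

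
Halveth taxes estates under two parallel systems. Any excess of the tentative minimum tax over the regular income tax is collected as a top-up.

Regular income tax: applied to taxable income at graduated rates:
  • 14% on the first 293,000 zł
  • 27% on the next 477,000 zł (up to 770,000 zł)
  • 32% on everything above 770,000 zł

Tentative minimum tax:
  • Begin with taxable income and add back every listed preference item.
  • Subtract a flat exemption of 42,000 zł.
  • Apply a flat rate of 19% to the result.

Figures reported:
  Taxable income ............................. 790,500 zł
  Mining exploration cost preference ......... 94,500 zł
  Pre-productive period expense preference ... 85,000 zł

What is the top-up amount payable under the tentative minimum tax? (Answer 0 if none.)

Tentative minimum tax:
  Adjusted income: 790,500 zł + 94,500 zł + 85,000 zł = 970,000 zł
  Less exemption 42,000 zł → base 928,000 zł
  928,000 zł × 19% = 176,320 zł

Regular income tax:
  293,000 zł × 14% = 41,020 zł
  477,000 zł × 27% = 128,790 zł
  20,500 zł × 32% = 6,560 zł
  → 176,370 zł

176,320 zł ≤ 176,370 zł, so no add-on is due.

0 zł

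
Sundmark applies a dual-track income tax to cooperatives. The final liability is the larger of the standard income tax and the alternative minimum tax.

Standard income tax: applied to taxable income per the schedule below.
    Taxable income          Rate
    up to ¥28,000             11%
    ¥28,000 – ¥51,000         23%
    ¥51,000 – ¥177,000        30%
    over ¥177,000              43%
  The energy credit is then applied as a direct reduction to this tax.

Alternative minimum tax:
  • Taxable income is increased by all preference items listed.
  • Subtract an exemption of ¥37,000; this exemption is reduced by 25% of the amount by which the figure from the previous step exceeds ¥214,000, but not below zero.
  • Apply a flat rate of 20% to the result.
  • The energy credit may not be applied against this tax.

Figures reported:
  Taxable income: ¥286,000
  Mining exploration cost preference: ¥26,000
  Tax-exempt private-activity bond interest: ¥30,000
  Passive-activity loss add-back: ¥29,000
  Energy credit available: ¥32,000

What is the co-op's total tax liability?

¥74,200

Alternative minimum tax:
  Adjusted income: ¥286,000 + ¥26,000 + ¥30,000 + ¥29,000 = ¥371,000
  Exemption: 25% × (¥371,000 − ¥214,000) = ¥39,250 ≥ ¥37,000, so the exemption is fully phased out
  Base: ¥371,000 − ¥0 = ¥371,000
  ¥371,000 × 20% = ¥74,200

Standard income tax:
  ¥28,000 × 11% = ¥3,080
  ¥23,000 × 23% = ¥5,290
  ¥126,000 × 30% = ¥37,800
  ¥109,000 × 43% = ¥46,870
  → ¥93,040
  Less energy credit ¥32,000 → ¥61,040

¥74,200 > ¥61,040, so the alternative minimum tax is the binding amount.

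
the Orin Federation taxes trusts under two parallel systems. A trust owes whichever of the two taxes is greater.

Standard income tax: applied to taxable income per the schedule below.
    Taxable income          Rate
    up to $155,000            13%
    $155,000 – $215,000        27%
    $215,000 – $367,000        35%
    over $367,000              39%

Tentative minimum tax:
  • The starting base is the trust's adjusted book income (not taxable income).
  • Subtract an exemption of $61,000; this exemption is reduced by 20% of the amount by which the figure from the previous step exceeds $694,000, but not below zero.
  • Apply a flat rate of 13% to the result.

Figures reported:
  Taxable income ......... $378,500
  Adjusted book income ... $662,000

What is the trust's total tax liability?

Standard income tax:
  $155,000 × 13% = $20,150
  $60,000 × 27% = $16,200
  $152,000 × 35% = $53,200
  $11,500 × 39% = $4,485
  → $94,035

Tentative minimum tax:
  Base (adjusted book income): $662,000
  Exemption: $662,000 ≤ $694,000, so full $61,000 applies
  Base: $662,000 − $61,000 = $601,000
  $601,000 × 13% = $78,130

$94,035 > $78,130, so the standard income tax governs.

$94,035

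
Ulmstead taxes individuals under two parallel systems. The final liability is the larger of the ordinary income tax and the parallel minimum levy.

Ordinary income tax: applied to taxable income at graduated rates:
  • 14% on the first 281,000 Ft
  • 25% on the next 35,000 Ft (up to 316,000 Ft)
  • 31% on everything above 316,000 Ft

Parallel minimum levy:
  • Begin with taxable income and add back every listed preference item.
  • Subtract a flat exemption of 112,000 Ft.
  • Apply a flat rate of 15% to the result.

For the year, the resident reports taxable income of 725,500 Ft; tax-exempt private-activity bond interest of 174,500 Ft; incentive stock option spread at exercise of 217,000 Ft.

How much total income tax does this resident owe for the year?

175,035 Ft

Parallel minimum levy:
  Adjusted income: 725,500 Ft + 174,500 Ft + 217,000 Ft = 1,117,000 Ft
  Less exemption 112,000 Ft → base 1,005,000 Ft
  1,005,000 Ft × 15% = 150,750 Ft

Ordinary income tax:
  281,000 Ft × 14% = 39,340 Ft
  35,000 Ft × 25% = 8,750 Ft
  409,500 Ft × 31% = 126,945 Ft
  → 175,035 Ft

175,035 Ft > 150,750 Ft, so the ordinary income tax governs.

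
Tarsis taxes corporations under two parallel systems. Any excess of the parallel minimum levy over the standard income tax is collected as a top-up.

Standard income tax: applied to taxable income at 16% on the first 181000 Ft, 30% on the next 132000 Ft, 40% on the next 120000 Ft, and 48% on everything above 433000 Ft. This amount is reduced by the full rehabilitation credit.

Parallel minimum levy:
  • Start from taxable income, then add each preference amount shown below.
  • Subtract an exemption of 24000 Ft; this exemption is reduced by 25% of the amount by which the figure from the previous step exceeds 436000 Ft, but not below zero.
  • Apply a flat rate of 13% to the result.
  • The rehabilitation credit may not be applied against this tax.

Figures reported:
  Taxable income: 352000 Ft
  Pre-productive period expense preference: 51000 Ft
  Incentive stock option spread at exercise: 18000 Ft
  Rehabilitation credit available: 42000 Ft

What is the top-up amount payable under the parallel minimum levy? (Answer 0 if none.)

Standard income tax:
  181000 Ft × 16% = 28960 Ft
  132000 Ft × 30% = 39600 Ft
  39000 Ft × 40% = 15600 Ft
  → 84160 Ft
  Less rehabilitation credit 42000 Ft → 42160 Ft

Parallel minimum levy:
  Adjusted income: 352000 Ft + 51000 Ft + 18000 Ft = 421000 Ft
  Exemption: 421000 Ft ≤ 436000 Ft, so full 24000 Ft applies
  Base: 421000 Ft − 24000 Ft = 397000 Ft
  397000 Ft × 13% = 51610 Ft

Excess of parallel minimum levy over standard income tax: 51610 Ft − 42160 Ft = 9450 Ft.

9450 Ft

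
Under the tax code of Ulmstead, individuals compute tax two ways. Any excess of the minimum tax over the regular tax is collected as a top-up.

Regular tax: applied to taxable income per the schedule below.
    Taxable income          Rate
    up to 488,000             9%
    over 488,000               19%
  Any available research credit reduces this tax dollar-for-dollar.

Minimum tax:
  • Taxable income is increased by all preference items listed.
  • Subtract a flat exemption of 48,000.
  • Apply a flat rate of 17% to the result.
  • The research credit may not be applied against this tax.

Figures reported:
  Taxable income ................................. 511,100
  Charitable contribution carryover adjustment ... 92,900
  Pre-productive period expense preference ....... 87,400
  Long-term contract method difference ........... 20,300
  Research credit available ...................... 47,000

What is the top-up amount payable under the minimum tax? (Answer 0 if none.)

Minimum tax:
  Adjusted income: 511,100 + 92,900 + 87,400 + 20,300 = 711,700
  Less exemption 48,000 → base 663,700
  663,700 × 17% = 112,829

Regular tax:
  488,000 × 9% = 43,920
  23,100 × 19% = 4,389
  → 48,309
  Less research credit 47,000 → 1,309

Excess of minimum tax over regular tax: 112,829 − 1,309 = 111,520.

111,520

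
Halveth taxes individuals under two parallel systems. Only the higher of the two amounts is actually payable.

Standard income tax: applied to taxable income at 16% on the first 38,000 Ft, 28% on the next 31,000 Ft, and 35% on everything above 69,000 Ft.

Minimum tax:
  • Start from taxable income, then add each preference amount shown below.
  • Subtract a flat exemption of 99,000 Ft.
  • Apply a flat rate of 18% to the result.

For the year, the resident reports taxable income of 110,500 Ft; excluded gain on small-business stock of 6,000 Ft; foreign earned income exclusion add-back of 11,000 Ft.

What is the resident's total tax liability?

29,285 Ft

Standard income tax:
  38,000 Ft × 16% = 6,080 Ft
  31,000 Ft × 28% = 8,680 Ft
  41,500 Ft × 35% = 14,525 Ft
  → 29,285 Ft

Minimum tax:
  Adjusted income: 110,500 Ft + 6,000 Ft + 11,000 Ft = 127,500 Ft
  Less exemption 99,000 Ft → base 28,500 Ft
  28,500 Ft × 18% = 5,130 Ft

29,285 Ft > 5,130 Ft, so the standard income tax governs.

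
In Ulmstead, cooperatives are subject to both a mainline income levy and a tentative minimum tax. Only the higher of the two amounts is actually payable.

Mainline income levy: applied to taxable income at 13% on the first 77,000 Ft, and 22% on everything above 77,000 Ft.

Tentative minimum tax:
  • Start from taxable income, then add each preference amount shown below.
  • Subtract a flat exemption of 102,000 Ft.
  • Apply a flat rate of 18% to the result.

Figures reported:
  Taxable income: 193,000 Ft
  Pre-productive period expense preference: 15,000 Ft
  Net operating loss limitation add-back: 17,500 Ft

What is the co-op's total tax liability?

35,530 Ft

Mainline income levy:
  77,000 Ft × 13% = 10,010 Ft
  116,000 Ft × 22% = 25,520 Ft
  → 35,530 Ft

Tentative minimum tax:
  Adjusted income: 193,000 Ft + 15,000 Ft + 17,500 Ft = 225,500 Ft
  Less exemption 102,000 Ft → base 123,500 Ft
  123,500 Ft × 18% = 22,230 Ft

35,530 Ft > 22,230 Ft, so the mainline income levy governs.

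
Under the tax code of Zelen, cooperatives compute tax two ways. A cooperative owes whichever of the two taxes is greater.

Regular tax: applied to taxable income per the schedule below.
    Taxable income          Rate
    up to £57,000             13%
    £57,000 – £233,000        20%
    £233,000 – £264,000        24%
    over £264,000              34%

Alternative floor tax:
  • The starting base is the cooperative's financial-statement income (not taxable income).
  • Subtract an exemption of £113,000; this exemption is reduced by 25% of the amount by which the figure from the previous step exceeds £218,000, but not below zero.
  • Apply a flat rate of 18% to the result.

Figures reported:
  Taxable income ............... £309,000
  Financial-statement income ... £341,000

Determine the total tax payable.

£65,350

Regular tax:
  £57,000 × 13% = £7,410
  £176,000 × 20% = £35,200
  £31,000 × 24% = £7,440
  £45,000 × 34% = £15,300
  → £65,350

Alternative floor tax:
  Base (financial-statement income): £341,000
  Exemption: £113,000 − 25% × (£341,000 − £218,000) = £113,000 − £30,750 = £82,250
  Base: £341,000 − £82,250 = £258,750
  £258,750 × 18% = £46,575

£65,350 > £46,575, so the regular tax governs.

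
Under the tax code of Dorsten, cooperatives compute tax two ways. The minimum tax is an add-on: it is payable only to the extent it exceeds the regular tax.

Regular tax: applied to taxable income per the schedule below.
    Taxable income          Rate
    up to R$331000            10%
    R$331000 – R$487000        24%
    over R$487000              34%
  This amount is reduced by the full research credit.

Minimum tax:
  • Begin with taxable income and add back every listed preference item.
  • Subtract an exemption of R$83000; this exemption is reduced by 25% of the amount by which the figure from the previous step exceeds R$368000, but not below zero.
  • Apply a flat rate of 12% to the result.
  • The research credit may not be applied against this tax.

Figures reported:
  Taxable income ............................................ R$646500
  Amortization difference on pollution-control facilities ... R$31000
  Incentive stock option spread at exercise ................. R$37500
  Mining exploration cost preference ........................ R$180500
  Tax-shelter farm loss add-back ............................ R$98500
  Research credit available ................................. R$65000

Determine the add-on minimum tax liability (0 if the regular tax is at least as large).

Regular tax:
  R$331000 × 10% = R$33100
  R$156000 × 24% = R$37440
  R$159500 × 34% = R$54230
  → R$124770
  Less research credit R$65000 → R$59770

Minimum tax:
  Adjusted income: R$646500 + R$31000 + R$37500 + R$180500 + R$98500 = R$994000
  Exemption: 25% × (R$994000 − R$368000) = R$156500 ≥ R$83000, so the exemption is fully phased out
  Base: R$994000 − R$0 = R$994000
  R$994000 × 12% = R$119280

Excess of minimum tax over regular tax: R$119280 − R$59770 = R$59510.

R$59510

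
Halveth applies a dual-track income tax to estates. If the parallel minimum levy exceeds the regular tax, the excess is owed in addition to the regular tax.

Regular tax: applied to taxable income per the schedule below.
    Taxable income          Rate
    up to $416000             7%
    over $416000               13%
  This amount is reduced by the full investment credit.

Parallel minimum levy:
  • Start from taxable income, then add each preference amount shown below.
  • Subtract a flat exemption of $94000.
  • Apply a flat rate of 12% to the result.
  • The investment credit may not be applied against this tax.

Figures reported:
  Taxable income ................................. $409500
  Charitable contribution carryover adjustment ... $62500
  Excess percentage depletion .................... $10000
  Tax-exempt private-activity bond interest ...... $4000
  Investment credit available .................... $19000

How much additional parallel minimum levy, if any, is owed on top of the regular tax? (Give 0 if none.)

$37375

Parallel minimum levy:
  Adjusted income: $409500 + $62500 + $10000 + $4000 = $486000
  Less exemption $94000 → base $392000
  $392000 × 12% = $47040

Regular tax:
  $409500 × 7% = $28665
  Less investment credit $19000 → $9665

Excess of parallel minimum levy over regular tax: $47040 − $9665 = $37375.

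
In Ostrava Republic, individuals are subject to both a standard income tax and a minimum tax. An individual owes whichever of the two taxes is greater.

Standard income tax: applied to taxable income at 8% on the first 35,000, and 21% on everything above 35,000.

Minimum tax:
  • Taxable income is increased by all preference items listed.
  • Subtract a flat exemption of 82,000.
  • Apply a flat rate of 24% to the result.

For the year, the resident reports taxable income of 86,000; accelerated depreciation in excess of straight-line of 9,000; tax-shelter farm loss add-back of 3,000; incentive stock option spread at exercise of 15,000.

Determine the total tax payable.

Standard income tax:
  35,000 × 8% = 2,800
  51,000 × 21% = 10,710
  → 13,510

Minimum tax:
  Adjusted income: 86,000 + 9,000 + 3,000 + 15,000 = 113,000
  Less exemption 82,000 → base 31,000
  31,000 × 24% = 7,440

13,510 > 7,440, so the standard income tax governs.

13,510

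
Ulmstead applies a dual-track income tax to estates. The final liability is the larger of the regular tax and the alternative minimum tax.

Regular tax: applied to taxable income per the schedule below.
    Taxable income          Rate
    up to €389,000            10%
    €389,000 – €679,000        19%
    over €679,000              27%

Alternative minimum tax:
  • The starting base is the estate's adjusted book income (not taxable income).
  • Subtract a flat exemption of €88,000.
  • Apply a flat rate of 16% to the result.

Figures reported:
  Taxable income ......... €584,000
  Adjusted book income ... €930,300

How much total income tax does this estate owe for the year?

Regular tax:
  €389,000 × 10% = €38,900
  €195,000 × 19% = €37,050
  → €75,950

Alternative minimum tax:
  Base (adjusted book income): €930,300
  Less exemption €88,000 → base €842,300
  €842,300 × 16% = €134,768

€134,768 > €75,950, so the alternative minimum tax is the binding amount.

€134,768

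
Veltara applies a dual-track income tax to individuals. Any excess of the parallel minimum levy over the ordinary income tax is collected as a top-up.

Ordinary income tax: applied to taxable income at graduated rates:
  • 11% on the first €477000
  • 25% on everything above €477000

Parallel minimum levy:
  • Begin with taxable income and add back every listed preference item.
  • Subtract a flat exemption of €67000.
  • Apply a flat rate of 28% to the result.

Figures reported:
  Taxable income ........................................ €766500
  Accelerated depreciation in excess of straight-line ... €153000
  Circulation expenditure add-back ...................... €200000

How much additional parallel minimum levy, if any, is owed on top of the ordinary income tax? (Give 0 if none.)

€169855

Ordinary income tax:
  €477000 × 11% = €52470
  €289500 × 25% = €72375
  → €124845

Parallel minimum levy:
  Adjusted income: €766500 + €153000 + €200000 = €1119500
  Less exemption €67000 → base €1052500
  €1052500 × 28% = €294700

Excess of parallel minimum levy over ordinary income tax: €294700 − €124845 = €169855.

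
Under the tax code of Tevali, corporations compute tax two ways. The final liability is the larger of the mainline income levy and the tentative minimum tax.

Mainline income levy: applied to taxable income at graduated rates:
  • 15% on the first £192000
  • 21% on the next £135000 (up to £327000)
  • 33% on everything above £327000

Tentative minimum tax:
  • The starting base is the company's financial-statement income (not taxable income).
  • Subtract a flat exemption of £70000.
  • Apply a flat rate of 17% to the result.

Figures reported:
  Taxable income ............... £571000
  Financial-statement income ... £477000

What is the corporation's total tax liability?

£137670

Mainline income levy:
  £192000 × 15% = £28800
  £135000 × 21% = £28350
  £244000 × 33% = £80520
  → £137670

Tentative minimum tax:
  Base (financial-statement income): £477000
  Less exemption £70000 → base £407000
  £407000 × 17% = £69190

£137670 > £69190, so the mainline income levy governs.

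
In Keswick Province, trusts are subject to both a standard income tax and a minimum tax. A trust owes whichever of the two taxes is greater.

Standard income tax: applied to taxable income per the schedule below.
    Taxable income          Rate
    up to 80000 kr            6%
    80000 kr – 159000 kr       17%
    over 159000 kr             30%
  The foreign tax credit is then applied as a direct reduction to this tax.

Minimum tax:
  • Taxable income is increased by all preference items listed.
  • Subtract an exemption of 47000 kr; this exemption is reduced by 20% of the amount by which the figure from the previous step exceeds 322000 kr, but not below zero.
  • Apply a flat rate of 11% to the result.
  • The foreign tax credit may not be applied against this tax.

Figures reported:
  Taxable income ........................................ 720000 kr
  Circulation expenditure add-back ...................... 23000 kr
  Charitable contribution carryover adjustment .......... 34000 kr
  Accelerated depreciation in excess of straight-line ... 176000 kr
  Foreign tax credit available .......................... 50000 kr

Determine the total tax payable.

Minimum tax:
  Adjusted income: 720000 kr + 23000 kr + 34000 kr + 176000 kr = 953000 kr
  Exemption: 20% × (953000 kr − 322000 kr) = 126200 kr ≥ 47000 kr, so the exemption is fully phased out
  Base: 953000 kr − 0 kr = 953000 kr
  953000 kr × 11% = 104830 kr

Standard income tax:
  80000 kr × 6% = 4800 kr
  79000 kr × 17% = 13430 kr
  561000 kr × 30% = 168300 kr
  → 186530 kr
  Less foreign tax credit 50000 kr → 136530 kr

136530 kr > 104830 kr, so the standard income tax governs.

136530 kr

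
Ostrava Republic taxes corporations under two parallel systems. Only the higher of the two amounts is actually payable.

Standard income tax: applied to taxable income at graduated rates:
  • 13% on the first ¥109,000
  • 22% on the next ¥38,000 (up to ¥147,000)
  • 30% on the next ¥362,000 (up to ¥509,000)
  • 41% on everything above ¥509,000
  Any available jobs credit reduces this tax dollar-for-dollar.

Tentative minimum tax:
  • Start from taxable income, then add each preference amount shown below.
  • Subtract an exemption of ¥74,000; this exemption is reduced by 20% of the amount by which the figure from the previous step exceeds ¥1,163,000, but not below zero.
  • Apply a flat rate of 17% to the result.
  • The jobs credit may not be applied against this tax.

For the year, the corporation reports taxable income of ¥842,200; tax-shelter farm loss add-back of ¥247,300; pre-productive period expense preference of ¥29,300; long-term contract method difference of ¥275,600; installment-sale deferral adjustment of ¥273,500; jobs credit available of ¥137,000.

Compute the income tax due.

Tentative minimum tax:
  Adjusted income: ¥842,200 + ¥247,300 + ¥29,300 + ¥275,600 + ¥273,500 = ¥1,667,900
  Exemption: 20% × (¥1,667,900 − ¥1,163,000) = ¥100,980 ≥ ¥74,000, so the exemption is fully phased out
  Base: ¥1,667,900 − ¥0 = ¥1,667,900
  ¥1,667,900 × 17% = ¥283,543

Standard income tax:
  ¥109,000 × 13% = ¥14,170
  ¥38,000 × 22% = ¥8,360
  ¥362,000 × 30% = ¥108,600
  ¥333,200 × 41% = ¥136,612
  → ¥267,742
  Less jobs credit ¥137,000 → ¥130,742

¥283,543 > ¥130,742, so the tentative minimum tax is the binding amount.

¥283,543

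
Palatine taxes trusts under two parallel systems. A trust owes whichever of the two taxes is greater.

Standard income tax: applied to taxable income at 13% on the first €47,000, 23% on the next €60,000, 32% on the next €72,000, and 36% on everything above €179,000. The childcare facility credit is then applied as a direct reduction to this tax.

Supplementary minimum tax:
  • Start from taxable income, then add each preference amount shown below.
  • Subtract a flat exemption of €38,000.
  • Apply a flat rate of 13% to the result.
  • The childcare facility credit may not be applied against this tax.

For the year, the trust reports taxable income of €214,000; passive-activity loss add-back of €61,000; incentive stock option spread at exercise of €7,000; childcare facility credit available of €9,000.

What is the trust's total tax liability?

€46,550

Standard income tax:
  €47,000 × 13% = €6,110
  €60,000 × 23% = €13,800
  €72,000 × 32% = €23,040
  €35,000 × 36% = €12,600
  → €55,550
  Less childcare facility credit €9,000 → €46,550

Supplementary minimum tax:
  Adjusted income: €214,000 + €61,000 + €7,000 = €282,000
  Less exemption €38,000 → base €244,000
  €244,000 × 13% = €31,720

€46,550 > €31,720, so the standard income tax governs.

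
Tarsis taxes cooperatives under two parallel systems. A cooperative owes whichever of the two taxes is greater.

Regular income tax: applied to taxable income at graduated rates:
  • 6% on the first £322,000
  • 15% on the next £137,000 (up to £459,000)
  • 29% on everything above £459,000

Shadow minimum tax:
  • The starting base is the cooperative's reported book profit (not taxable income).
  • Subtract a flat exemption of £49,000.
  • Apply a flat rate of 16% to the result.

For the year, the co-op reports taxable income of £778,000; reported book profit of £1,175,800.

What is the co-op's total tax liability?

£180,288

Regular income tax:
  £322,000 × 6% = £19,320
  £137,000 × 15% = £20,550
  £319,000 × 29% = £92,510
  → £132,380

Shadow minimum tax:
  Base (reported book profit): £1,175,800
  Less exemption £49,000 → base £1,126,800
  £1,126,800 × 16% = £180,288

£180,288 > £132,380, so the shadow minimum tax is the binding amount.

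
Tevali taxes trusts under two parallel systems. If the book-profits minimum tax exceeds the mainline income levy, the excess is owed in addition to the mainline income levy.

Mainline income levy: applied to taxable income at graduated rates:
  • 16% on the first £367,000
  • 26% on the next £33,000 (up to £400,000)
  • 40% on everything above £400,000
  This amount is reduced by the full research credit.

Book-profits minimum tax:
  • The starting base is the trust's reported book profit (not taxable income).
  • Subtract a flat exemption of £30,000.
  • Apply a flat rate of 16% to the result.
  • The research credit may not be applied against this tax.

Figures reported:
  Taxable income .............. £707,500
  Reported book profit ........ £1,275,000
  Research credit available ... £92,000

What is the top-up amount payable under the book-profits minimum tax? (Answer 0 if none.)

Mainline income levy:
  £367,000 × 16% = £58,720
  £33,000 × 26% = £8,580
  £307,500 × 40% = £123,000
  → £190,300
  Less research credit £92,000 → £98,300

Book-profits minimum tax:
  Base (reported book profit): £1,275,000
  Less exemption £30,000 → base £1,245,000
  £1,245,000 × 16% = £199,200

Excess of book-profits minimum tax over mainline income levy: £199,200 − £98,300 = £100,900.

£100,900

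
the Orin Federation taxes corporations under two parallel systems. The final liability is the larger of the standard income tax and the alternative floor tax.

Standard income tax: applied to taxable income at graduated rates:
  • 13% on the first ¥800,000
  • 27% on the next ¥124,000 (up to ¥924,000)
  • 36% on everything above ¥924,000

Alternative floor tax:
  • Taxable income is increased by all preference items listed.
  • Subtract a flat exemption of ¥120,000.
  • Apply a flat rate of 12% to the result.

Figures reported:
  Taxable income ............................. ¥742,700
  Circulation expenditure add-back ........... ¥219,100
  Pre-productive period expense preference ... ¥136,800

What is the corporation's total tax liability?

Standard income tax:
  ¥742,700 × 13% = ¥96,551

Alternative floor tax:
  Adjusted income: ¥742,700 + ¥219,100 + ¥136,800 = ¥1,098,600
  Less exemption ¥120,000 → base ¥978,600
  ¥978,600 × 12% = ¥117,432

¥117,432 > ¥96,551, so the alternative floor tax is the binding amount.

¥117,432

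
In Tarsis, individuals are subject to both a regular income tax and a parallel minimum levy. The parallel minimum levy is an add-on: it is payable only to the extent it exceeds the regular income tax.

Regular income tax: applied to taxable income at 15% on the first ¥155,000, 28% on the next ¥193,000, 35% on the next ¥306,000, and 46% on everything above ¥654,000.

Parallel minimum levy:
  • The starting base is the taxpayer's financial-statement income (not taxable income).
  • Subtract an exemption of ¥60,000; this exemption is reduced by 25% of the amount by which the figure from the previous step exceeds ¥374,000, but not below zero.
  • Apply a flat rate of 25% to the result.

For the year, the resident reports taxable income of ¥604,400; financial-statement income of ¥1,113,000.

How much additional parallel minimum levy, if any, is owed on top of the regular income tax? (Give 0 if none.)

¥111,220

Parallel minimum levy:
  Base (financial-statement income): ¥1,113,000
  Exemption: 25% × (¥1,113,000 − ¥374,000) = ¥184,750 ≥ ¥60,000, so the exemption is fully phased out
  Base: ¥1,113,000 − ¥0 = ¥1,113,000
  ¥1,113,000 × 25% = ¥278,250

Regular income tax:
  ¥155,000 × 15% = ¥23,250
  ¥193,000 × 28% = ¥54,040
  ¥256,400 × 35% = ¥89,740
  → ¥167,030

Excess of parallel minimum levy over regular income tax: ¥278,250 − ¥167,030 = ¥111,220.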